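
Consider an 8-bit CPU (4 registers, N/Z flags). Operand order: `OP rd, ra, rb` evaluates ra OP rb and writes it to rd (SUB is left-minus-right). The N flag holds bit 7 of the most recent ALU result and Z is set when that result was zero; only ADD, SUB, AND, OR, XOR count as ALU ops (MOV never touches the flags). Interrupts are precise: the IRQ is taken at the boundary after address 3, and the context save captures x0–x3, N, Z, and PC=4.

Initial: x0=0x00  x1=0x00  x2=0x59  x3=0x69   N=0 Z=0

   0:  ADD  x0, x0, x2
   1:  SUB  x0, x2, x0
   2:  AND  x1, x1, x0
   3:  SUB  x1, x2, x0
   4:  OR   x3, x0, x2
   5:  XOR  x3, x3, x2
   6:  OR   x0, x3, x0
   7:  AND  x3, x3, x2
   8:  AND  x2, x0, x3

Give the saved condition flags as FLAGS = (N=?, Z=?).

FLAGS = (N=0, Z=0)

after  0: x0=0x59 x1=0x00 x2=0x59 x3=0x69  N=0 Z=0
after  1: x0=0x00 x1=0x00 x2=0x59 x3=0x69  N=0 Z=1
after  2: x0=0x00 x1=0x00 x2=0x59 x3=0x69  N=0 Z=1
after  3: x0=0x00 x1=0x59 x2=0x59 x3=0x69  N=0 Z=0
-- IRQ taken; context saved, return-PC = 4 --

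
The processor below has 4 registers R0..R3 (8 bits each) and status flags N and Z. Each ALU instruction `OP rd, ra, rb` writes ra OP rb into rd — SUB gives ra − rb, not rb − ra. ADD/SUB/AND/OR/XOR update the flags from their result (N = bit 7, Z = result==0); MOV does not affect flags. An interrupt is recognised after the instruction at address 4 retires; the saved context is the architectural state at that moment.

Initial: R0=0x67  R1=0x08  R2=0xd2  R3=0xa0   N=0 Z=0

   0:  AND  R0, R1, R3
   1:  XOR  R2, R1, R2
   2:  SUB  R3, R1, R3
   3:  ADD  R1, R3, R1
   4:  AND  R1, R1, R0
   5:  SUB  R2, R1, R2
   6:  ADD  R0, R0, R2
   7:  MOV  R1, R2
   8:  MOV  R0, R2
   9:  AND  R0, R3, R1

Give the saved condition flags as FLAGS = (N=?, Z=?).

FLAGS = (N=0, Z=1)

after  0: R0=0x00 R1=0x08 R2=0xd2 R3=0xa0  N=0 Z=1
after  1: R0=0x00 R1=0x08 R2=0xda R3=0xa0  N=1 Z=0
after  2: R0=0x00 R1=0x08 R2=0xda R3=0x68  N=0 Z=0
after  3: R0=0x00 R1=0x70 R2=0xda R3=0x68  N=0 Z=0
after  4: R0=0x00 R1=0x00 R2=0xda R3=0x68  N=0 Z=1
-- IRQ taken; context saved, return-PC = 5 --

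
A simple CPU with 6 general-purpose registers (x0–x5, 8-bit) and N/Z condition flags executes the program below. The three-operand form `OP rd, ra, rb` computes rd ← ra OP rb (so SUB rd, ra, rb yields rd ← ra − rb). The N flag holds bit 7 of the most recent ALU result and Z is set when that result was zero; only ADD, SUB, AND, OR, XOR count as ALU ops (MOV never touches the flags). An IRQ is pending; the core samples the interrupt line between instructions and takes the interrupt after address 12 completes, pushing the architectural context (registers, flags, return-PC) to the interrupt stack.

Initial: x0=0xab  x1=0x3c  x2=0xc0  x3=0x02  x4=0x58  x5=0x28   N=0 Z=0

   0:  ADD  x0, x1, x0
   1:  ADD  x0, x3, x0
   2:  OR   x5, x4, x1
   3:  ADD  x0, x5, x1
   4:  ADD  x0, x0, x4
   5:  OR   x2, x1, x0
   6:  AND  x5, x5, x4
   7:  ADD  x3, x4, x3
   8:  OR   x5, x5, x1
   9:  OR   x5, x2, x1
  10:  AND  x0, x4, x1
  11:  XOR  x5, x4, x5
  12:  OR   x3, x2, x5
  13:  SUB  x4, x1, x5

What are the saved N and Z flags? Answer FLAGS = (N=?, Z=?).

after  0: x0=0xe7 x1=0x3c x2=0xc0 x3=0x02 x4=0x58 x5=0x28  N=1 Z=0
after  1: x0=0xe9 x1=0x3c x2=0xc0 x3=0x02 x4=0x58 x5=0x28  N=1 Z=0
after  2: x0=0xe9 x1=0x3c x2=0xc0 x3=0x02 x4=0x58 x5=0x7c  N=0 Z=0
after  3: x0=0xb8 x1=0x3c x2=0xc0 x3=0x02 x4=0x58 x5=0x7c  N=1 Z=0
after  4: x0=0x10 x1=0x3c x2=0xc0 x3=0x02 x4=0x58 x5=0x7c  N=0 Z=0
after  5: x0=0x10 x1=0x3c x2=0x3c x3=0x02 x4=0x58 x5=0x7c  N=0 Z=0
after  6: x0=0x10 x1=0x3c x2=0x3c x3=0x02 x4=0x58 x5=0x58  N=0 Z=0
after  7: x0=0x10 x1=0x3c x2=0x3c x3=0x5a x4=0x58 x5=0x58  N=0 Z=0
after  8: x0=0x10 x1=0x3c x2=0x3c x3=0x5a x4=0x58 x5=0x7c  N=0 Z=0
after  9: x0=0x10 x1=0x3c x2=0x3c x3=0x5a x4=0x58 x5=0x3c  N=0 Z=0
after 10: x0=0x18 x1=0x3c x2=0x3c x3=0x5a x4=0x58 x5=0x3c  N=0 Z=0
after 11: x0=0x18 x1=0x3c x2=0x3c x3=0x5a x4=0x58 x5=0x64  N=0 Z=0
after 12: x0=0x18 x1=0x3c x2=0x3c x3=0x7c x4=0x58 x5=0x64  N=0 Z=0
-- IRQ taken; context saved, return-PC = 13 --

FLAGS = (N=0, Z=0)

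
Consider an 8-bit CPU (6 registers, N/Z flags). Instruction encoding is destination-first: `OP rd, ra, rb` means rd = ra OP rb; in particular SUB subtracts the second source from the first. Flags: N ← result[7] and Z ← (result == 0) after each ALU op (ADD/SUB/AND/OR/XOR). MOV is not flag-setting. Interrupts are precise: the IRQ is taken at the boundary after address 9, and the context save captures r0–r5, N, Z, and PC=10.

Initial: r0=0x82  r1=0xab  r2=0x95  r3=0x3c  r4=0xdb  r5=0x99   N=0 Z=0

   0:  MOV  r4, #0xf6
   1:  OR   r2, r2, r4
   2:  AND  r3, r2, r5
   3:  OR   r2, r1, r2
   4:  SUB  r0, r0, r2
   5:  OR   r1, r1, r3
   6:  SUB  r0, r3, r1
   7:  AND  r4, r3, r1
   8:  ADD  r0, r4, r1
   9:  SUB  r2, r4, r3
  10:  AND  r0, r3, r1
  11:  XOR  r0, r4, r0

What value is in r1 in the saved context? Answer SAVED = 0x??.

after  0: r0=0x82 r1=0xab r2=0x95 r3=0x3c r4=0xf6 r5=0x99  N=0 Z=0
after  1: r0=0x82 r1=0xab r2=0xf7 r3=0x3c r4=0xf6 r5=0x99  N=1 Z=0
after  2: r0=0x82 r1=0xab r2=0xf7 r3=0x91 r4=0xf6 r5=0x99  N=1 Z=0
after  3: r0=0x82 r1=0xab r2=0xff r3=0x91 r4=0xf6 r5=0x99  N=1 Z=0
after  4: r0=0x83 r1=0xab r2=0xff r3=0x91 r4=0xf6 r5=0x99  N=1 Z=0
after  5: r0=0x83 r1=0xbb r2=0xff r3=0x91 r4=0xf6 r5=0x99  N=1 Z=0
after  6: r0=0xd6 r1=0xbb r2=0xff r3=0x91 r4=0xf6 r5=0x99  N=1 Z=0
after  7: r0=0xd6 r1=0xbb r2=0xff r3=0x91 r4=0x91 r5=0x99  N=1 Z=0
after  8: r0=0x4c r1=0xbb r2=0xff r3=0x91 r4=0x91 r5=0x99  N=0 Z=0
after  9: r0=0x4c r1=0xbb r2=0x00 r3=0x91 r4=0x91 r5=0x99  N=0 Z=1
-- IRQ taken; context saved, return-PC = 10 --

SAVED = 0xbb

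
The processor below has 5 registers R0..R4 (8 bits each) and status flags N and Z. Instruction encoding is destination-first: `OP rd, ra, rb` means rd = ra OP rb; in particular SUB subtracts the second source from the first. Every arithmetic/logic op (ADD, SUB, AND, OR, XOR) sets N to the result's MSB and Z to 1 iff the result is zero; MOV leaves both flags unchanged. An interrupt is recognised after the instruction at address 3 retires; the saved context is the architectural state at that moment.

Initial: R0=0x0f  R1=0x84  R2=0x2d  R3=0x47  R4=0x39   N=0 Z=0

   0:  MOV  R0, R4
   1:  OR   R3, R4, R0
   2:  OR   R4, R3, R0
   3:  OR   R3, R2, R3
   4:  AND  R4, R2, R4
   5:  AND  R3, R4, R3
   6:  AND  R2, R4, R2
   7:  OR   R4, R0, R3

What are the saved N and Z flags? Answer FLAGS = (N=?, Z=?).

FLAGS = (N=0, Z=0)

after  0: R0=0x39 R1=0x84 R2=0x2d R3=0x47 R4=0x39  N=0 Z=0
after  1: R0=0x39 R1=0x84 R2=0x2d R3=0x39 R4=0x39  N=0 Z=0
after  2: R0=0x39 R1=0x84 R2=0x2d R3=0x39 R4=0x39  N=0 Z=0
after  3: R0=0x39 R1=0x84 R2=0x2d R3=0x3d R4=0x39  N=0 Z=0
-- IRQ taken; context saved, return-PC = 4 --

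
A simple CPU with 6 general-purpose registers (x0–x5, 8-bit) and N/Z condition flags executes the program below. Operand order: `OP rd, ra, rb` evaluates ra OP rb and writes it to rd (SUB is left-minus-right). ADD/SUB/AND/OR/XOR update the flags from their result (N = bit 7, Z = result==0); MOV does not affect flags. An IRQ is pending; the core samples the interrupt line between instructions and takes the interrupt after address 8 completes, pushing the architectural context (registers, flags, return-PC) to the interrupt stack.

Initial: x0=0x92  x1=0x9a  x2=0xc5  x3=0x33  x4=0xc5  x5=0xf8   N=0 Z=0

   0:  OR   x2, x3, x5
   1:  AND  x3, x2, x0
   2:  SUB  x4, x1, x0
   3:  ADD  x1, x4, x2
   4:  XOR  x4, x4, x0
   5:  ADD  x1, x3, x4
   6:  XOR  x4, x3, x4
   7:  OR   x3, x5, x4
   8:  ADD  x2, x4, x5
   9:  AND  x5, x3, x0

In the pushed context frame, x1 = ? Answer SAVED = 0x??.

SAVED = 0x2c

after  0: x0=0x92 x1=0x9a x2=0xfb x3=0x33 x4=0xc5 x5=0xf8  N=1 Z=0
after  1: x0=0x92 x1=0x9a x2=0xfb x3=0x92 x4=0xc5 x5=0xf8  N=1 Z=0
after  2: x0=0x92 x1=0x9a x2=0xfb x3=0x92 x4=0x08 x5=0xf8  N=0 Z=0
after  3: x0=0x92 x1=0x03 x2=0xfb x3=0x92 x4=0x08 x5=0xf8  N=0 Z=0
after  4: x0=0x92 x1=0x03 x2=0xfb x3=0x92 x4=0x9a x5=0xf8  N=1 Z=0
after  5: x0=0x92 x1=0x2c x2=0xfb x3=0x92 x4=0x9a x5=0xf8  N=0 Z=0
after  6: x0=0x92 x1=0x2c x2=0xfb x3=0x92 x4=0x08 x5=0xf8  N=0 Z=0
after  7: x0=0x92 x1=0x2c x2=0xfb x3=0xf8 x4=0x08 x5=0xf8  N=1 Z=0
after  8: x0=0x92 x1=0x2c x2=0x00 x3=0xf8 x4=0x08 x5=0xf8  N=0 Z=1
-- IRQ taken; context saved, return-PC = 9 --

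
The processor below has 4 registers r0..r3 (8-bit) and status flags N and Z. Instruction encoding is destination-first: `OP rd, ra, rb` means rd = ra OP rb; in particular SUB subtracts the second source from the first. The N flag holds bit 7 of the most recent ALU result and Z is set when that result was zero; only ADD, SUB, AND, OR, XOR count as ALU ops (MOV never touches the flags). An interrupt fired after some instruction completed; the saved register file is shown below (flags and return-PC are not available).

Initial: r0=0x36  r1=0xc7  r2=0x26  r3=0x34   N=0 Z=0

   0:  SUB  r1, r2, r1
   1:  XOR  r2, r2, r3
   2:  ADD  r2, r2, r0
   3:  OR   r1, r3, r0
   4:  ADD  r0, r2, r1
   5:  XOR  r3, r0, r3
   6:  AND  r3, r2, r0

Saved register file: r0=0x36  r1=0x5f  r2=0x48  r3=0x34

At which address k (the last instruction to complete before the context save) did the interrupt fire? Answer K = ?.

K = 2

after  0: r0=0x36 r1=0x5f r2=0x26 r3=0x34  N=0 Z=0
after  1: r0=0x36 r1=0x5f r2=0x12 r3=0x34  N=0 Z=0
after  2: r0=0x36 r1=0x5f r2=0x48 r3=0x34  N=0 Z=0
-- IRQ taken; context saved, return-PC = 3 --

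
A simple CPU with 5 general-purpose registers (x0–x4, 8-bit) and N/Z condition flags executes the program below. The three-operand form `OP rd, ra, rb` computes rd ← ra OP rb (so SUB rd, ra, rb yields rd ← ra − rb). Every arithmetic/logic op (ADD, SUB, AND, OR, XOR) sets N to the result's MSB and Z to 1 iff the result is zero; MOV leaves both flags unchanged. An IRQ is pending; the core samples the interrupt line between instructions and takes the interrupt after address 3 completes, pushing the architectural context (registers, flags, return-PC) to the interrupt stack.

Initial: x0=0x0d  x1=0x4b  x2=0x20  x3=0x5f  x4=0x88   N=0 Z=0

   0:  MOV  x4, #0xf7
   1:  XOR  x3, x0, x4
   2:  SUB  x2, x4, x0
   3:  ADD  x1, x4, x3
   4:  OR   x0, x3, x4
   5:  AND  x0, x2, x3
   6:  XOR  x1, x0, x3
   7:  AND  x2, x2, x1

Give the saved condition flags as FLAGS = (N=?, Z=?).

FLAGS = (N=1, Z=0)

after  0: x0=0x0d x1=0x4b x2=0x20 x3=0x5f x4=0xf7  N=0 Z=0
after  1: x0=0x0d x1=0x4b x2=0x20 x3=0xfa x4=0xf7  N=1 Z=0
after  2: x0=0x0d x1=0x4b x2=0xea x3=0xfa x4=0xf7  N=1 Z=0
after  3: x0=0x0d x1=0xf1 x2=0xea x3=0xfa x4=0xf7  N=1 Z=0
-- IRQ taken; context saved, return-PC = 4 --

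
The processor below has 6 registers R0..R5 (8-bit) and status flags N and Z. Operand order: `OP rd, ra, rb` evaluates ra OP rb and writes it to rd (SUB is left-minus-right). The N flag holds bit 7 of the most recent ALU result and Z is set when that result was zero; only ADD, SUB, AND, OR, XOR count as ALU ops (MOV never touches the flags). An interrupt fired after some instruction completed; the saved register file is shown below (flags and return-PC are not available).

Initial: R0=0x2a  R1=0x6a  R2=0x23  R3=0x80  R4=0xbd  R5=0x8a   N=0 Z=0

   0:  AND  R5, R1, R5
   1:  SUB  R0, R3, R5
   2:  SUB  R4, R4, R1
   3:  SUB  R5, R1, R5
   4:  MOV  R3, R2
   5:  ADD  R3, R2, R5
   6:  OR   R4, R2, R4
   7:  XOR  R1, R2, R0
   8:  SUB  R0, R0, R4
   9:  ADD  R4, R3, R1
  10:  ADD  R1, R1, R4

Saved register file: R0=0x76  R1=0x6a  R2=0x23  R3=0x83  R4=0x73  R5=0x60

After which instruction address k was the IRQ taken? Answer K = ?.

after  0: R0=0x2a R1=0x6a R2=0x23 R3=0x80 R4=0xbd R5=0x0a  N=0 Z=0
after  1: R0=0x76 R1=0x6a R2=0x23 R3=0x80 R4=0xbd R5=0x0a  N=0 Z=0
after  2: R0=0x76 R1=0x6a R2=0x23 R3=0x80 R4=0x53 R5=0x0a  N=0 Z=0
after  3: R0=0x76 R1=0x6a R2=0x23 R3=0x80 R4=0x53 R5=0x60  N=0 Z=0
after  4: R0=0x76 R1=0x6a R2=0x23 R3=0x23 R4=0x53 R5=0x60  N=0 Z=0
after  5: R0=0x76 R1=0x6a R2=0x23 R3=0x83 R4=0x53 R5=0x60  N=1 Z=0
after  6: R0=0x76 R1=0x6a R2=0x23 R3=0x83 R4=0x73 R5=0x60  N=0 Z=0
-- IRQ taken; context saved, return-PC = 7 --

K = 6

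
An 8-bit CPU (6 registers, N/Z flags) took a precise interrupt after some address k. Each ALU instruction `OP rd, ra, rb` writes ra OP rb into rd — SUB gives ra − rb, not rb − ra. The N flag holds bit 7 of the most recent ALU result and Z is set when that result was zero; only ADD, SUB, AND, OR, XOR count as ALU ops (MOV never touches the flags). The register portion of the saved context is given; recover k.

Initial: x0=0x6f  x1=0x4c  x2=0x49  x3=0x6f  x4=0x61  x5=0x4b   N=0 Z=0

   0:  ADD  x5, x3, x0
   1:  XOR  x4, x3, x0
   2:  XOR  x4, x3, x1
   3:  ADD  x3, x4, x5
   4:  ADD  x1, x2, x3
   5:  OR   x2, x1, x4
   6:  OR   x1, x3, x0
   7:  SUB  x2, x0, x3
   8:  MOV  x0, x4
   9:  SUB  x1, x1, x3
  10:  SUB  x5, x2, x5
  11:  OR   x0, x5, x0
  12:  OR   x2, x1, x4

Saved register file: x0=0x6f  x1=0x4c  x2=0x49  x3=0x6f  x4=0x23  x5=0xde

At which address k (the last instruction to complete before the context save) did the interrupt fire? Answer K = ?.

after  0: x0=0x6f x1=0x4c x2=0x49 x3=0x6f x4=0x61 x5=0xde  N=1 Z=0
after  1: x0=0x6f x1=0x4c x2=0x49 x3=0x6f x4=0x00 x5=0xde  N=0 Z=1
after  2: x0=0x6f x1=0x4c x2=0x49 x3=0x6f x4=0x23 x5=0xde  N=0 Z=0
-- IRQ taken; context saved, return-PC = 3 --

K = 2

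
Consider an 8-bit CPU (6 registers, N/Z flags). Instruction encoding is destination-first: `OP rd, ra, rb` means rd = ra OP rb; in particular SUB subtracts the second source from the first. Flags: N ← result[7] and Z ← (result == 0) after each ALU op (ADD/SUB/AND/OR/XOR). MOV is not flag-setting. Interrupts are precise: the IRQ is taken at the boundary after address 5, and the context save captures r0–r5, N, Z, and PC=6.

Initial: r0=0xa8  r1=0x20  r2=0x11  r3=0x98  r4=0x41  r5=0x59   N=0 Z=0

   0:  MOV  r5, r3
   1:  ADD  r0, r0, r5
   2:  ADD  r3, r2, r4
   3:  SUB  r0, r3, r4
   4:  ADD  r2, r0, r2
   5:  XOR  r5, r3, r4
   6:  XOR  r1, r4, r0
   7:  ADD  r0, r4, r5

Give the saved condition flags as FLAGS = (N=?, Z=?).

after  0: r0=0xa8 r1=0x20 r2=0x11 r3=0x98 r4=0x41 r5=0x98  N=0 Z=0
after  1: r0=0x40 r1=0x20 r2=0x11 r3=0x98 r4=0x41 r5=0x98  N=0 Z=0
after  2: r0=0x40 r1=0x20 r2=0x11 r3=0x52 r4=0x41 r5=0x98  N=0 Z=0
after  3: r0=0x11 r1=0x20 r2=0x11 r3=0x52 r4=0x41 r5=0x98  N=0 Z=0
after  4: r0=0x11 r1=0x20 r2=0x22 r3=0x52 r4=0x41 r5=0x98  N=0 Z=0
after  5: r0=0x11 r1=0x20 r2=0x22 r3=0x52 r4=0x41 r5=0x13  N=0 Z=0
-- IRQ taken; context saved, return-PC = 6 --

FLAGS = (N=0, Z=0)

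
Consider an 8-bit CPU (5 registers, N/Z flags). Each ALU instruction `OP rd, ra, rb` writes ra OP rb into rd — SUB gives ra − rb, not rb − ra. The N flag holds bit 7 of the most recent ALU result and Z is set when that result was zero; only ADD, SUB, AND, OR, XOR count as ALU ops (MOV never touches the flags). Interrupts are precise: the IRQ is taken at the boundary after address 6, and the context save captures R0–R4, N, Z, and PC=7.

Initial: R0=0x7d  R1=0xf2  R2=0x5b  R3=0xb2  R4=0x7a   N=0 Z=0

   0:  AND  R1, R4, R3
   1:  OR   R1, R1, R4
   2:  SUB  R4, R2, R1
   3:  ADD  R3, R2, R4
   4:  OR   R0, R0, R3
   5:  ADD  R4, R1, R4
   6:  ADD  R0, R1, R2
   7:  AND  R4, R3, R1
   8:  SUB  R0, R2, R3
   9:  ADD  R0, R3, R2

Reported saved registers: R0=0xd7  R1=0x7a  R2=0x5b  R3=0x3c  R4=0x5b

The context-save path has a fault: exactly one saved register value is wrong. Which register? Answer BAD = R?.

after  0: R0=0x7d R1=0x32 R2=0x5b R3=0xb2 R4=0x7a  N=0 Z=0
after  1: R0=0x7d R1=0x7a R2=0x5b R3=0xb2 R4=0x7a  N=0 Z=0
after  2: R0=0x7d R1=0x7a R2=0x5b R3=0xb2 R4=0xe1  N=1 Z=0
after  3: R0=0x7d R1=0x7a R2=0x5b R3=0x3c R4=0xe1  N=0 Z=0
after  4: R0=0x7d R1=0x7a R2=0x5b R3=0x3c R4=0xe1  N=0 Z=0
after  5: R0=0x7d R1=0x7a R2=0x5b R3=0x3c R4=0x5b  N=0 Z=0
after  6: R0=0xd5 R1=0x7a R2=0x5b R3=0x3c R4=0x5b  N=1 Z=0
-- IRQ taken; context saved, return-PC = 7 --
mismatch: R0: reported 0xd7 vs actual 0xd5

BAD = R0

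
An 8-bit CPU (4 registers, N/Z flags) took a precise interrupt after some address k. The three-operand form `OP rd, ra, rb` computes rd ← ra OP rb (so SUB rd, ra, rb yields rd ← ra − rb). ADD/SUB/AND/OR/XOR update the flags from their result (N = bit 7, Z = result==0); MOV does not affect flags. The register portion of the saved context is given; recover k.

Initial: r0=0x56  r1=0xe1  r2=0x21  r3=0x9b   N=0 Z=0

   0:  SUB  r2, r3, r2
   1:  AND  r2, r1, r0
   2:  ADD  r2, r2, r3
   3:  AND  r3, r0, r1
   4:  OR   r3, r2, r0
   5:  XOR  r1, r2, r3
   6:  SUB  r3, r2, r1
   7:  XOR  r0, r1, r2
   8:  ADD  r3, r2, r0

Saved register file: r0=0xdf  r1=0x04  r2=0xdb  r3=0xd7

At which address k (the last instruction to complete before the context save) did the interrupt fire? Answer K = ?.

K = 7

after  0: r0=0x56 r1=0xe1 r2=0x7a r3=0x9b  N=0 Z=0
after  1: r0=0x56 r1=0xe1 r2=0x40 r3=0x9b  N=0 Z=0
after  2: r0=0x56 r1=0xe1 r2=0xdb r3=0x9b  N=1 Z=0
after  3: r0=0x56 r1=0xe1 r2=0xdb r3=0x40  N=0 Z=0
after  4: r0=0x56 r1=0xe1 r2=0xdb r3=0xdf  N=1 Z=0
after  5: r0=0x56 r1=0x04 r2=0xdb r3=0xdf  N=0 Z=0
after  6: r0=0x56 r1=0x04 r2=0xdb r3=0xd7  N=1 Z=0
after  7: r0=0xdf r1=0x04 r2=0xdb r3=0xd7  N=1 Z=0
-- IRQ taken; context saved, return-PC = 8 --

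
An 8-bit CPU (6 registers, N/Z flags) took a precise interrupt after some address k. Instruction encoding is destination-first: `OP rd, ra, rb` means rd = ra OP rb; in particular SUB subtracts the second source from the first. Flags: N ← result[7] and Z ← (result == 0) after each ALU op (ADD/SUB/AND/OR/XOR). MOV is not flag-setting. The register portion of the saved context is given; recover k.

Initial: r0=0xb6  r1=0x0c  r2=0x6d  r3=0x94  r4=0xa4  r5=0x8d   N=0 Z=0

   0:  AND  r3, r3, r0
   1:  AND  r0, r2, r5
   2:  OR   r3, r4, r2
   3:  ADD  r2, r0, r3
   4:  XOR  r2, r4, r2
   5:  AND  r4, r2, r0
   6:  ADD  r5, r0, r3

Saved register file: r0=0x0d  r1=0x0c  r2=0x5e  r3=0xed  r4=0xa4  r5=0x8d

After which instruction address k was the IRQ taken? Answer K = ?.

after  0: r0=0xb6 r1=0x0c r2=0x6d r3=0x94 r4=0xa4 r5=0x8d  N=1 Z=0
after  1: r0=0x0d r1=0x0c r2=0x6d r3=0x94 r4=0xa4 r5=0x8d  N=0 Z=0
after  2: r0=0x0d r1=0x0c r2=0x6d r3=0xed r4=0xa4 r5=0x8d  N=1 Z=0
after  3: r0=0x0d r1=0x0c r2=0xfa r3=0xed r4=0xa4 r5=0x8d  N=1 Z=0
after  4: r0=0x0d r1=0x0c r2=0x5e r3=0xed r4=0xa4 r5=0x8d  N=0 Z=0
-- IRQ taken; context saved, return-PC = 5 --

K = 4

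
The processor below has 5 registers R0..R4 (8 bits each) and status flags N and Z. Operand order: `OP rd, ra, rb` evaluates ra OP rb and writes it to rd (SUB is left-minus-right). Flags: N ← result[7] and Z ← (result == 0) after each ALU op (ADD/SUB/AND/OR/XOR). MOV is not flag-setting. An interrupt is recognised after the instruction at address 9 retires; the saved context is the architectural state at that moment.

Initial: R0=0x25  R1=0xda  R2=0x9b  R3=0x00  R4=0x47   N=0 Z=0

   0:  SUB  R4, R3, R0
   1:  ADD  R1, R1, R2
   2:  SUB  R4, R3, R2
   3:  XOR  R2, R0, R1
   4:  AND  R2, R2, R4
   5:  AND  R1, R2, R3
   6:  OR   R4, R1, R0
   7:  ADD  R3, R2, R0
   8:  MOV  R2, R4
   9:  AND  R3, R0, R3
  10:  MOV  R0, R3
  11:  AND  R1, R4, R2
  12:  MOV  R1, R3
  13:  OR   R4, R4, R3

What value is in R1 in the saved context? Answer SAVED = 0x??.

after  0: R0=0x25 R1=0xda R2=0x9b R3=0x00 R4=0xdb  N=1 Z=0
after  1: R0=0x25 R1=0x75 R2=0x9b R3=0x00 R4=0xdb  N=0 Z=0
after  2: R0=0x25 R1=0x75 R2=0x9b R3=0x00 R4=0x65  N=0 Z=0
after  3: R0=0x25 R1=0x75 R2=0x50 R3=0x00 R4=0x65  N=0 Z=0
after  4: R0=0x25 R1=0x75 R2=0x40 R3=0x00 R4=0x65  N=0 Z=0
after  5: R0=0x25 R1=0x00 R2=0x40 R3=0x00 R4=0x65  N=0 Z=1
after  6: R0=0x25 R1=0x00 R2=0x40 R3=0x00 R4=0x25  N=0 Z=0
after  7: R0=0x25 R1=0x00 R2=0x40 R3=0x65 R4=0x25  N=0 Z=0
after  8: R0=0x25 R1=0x00 R2=0x25 R3=0x65 R4=0x25  N=0 Z=0
after  9: R0=0x25 R1=0x00 R2=0x25 R3=0x25 R4=0x25  N=0 Z=0
-- IRQ taken; context saved, return-PC = 10 --

SAVED = 0x00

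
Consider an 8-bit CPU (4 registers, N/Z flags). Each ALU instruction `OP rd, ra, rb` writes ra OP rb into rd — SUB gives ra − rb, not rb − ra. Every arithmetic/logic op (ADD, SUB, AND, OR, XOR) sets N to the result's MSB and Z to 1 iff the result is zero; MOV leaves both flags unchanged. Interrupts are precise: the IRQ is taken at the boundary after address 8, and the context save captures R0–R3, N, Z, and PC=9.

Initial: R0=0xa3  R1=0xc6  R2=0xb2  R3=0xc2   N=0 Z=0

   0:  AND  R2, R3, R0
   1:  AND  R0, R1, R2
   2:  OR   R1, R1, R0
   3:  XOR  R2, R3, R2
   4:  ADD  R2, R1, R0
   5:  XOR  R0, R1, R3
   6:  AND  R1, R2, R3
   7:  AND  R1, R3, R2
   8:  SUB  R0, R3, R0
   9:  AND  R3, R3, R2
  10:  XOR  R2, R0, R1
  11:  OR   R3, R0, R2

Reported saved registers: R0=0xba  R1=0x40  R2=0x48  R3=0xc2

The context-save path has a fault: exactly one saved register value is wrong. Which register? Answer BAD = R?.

after  0: R0=0xa3 R1=0xc6 R2=0x82 R3=0xc2  N=1 Z=0
after  1: R0=0x82 R1=0xc6 R2=0x82 R3=0xc2  N=1 Z=0
after  2: R0=0x82 R1=0xc6 R2=0x82 R3=0xc2  N=1 Z=0
after  3: R0=0x82 R1=0xc6 R2=0x40 R3=0xc2  N=0 Z=0
after  4: R0=0x82 R1=0xc6 R2=0x48 R3=0xc2  N=0 Z=0
after  5: R0=0x04 R1=0xc6 R2=0x48 R3=0xc2  N=0 Z=0
after  6: R0=0x04 R1=0x40 R2=0x48 R3=0xc2  N=0 Z=0
after  7: R0=0x04 R1=0x40 R2=0x48 R3=0xc2  N=0 Z=0
after  8: R0=0xbe R1=0x40 R2=0x48 R3=0xc2  N=1 Z=0
-- IRQ taken; context saved, return-PC = 9 --
mismatch: R0: reported 0xba vs actual 0xbe

BAD = R0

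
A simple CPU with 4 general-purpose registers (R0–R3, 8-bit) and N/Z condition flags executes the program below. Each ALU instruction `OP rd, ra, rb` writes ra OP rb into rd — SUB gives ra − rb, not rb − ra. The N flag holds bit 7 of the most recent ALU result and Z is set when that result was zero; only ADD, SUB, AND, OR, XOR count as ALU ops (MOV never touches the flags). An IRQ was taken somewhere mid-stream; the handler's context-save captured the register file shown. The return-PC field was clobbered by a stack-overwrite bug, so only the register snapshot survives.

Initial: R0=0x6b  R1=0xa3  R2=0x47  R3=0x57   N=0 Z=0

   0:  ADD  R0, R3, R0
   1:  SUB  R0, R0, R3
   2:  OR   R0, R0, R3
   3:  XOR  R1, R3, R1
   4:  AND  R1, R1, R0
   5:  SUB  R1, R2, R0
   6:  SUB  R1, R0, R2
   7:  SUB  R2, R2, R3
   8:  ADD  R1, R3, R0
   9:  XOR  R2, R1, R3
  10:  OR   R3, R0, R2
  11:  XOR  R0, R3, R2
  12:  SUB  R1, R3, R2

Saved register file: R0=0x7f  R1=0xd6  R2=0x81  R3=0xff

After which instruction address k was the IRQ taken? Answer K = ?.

after  0: R0=0xc2 R1=0xa3 R2=0x47 R3=0x57  N=1 Z=0
after  1: R0=0x6b R1=0xa3 R2=0x47 R3=0x57  N=0 Z=0
after  2: R0=0x7f R1=0xa3 R2=0x47 R3=0x57  N=0 Z=0
after  3: R0=0x7f R1=0xf4 R2=0x47 R3=0x57  N=1 Z=0
after  4: R0=0x7f R1=0x74 R2=0x47 R3=0x57  N=0 Z=0
after  5: R0=0x7f R1=0xc8 R2=0x47 R3=0x57  N=1 Z=0
after  6: R0=0x7f R1=0x38 R2=0x47 R3=0x57  N=0 Z=0
after  7: R0=0x7f R1=0x38 R2=0xf0 R3=0x57  N=1 Z=0
after  8: R0=0x7f R1=0xd6 R2=0xf0 R3=0x57  N=1 Z=0
after  9: R0=0x7f R1=0xd6 R2=0x81 R3=0x57  N=1 Z=0
after 10: R0=0x7f R1=0xd6 R2=0x81 R3=0xff  N=1 Z=0
-- IRQ taken; context saved, return-PC = 11 --

K = 10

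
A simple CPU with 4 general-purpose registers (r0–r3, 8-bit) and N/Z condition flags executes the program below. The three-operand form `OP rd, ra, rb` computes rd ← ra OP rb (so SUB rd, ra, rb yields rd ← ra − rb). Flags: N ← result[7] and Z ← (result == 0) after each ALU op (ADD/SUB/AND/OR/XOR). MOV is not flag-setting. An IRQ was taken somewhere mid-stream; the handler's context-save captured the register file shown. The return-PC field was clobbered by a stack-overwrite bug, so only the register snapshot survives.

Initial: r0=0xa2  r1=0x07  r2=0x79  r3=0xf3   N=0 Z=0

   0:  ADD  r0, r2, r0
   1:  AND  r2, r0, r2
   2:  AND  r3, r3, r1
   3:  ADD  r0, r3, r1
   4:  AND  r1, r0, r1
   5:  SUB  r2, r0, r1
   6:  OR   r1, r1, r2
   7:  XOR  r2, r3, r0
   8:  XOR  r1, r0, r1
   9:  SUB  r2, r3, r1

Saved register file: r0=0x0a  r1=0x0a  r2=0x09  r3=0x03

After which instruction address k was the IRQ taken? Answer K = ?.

K = 7

after  0: r0=0x1b r1=0x07 r2=0x79 r3=0xf3  N=0 Z=0
after  1: r0=0x1b r1=0x07 r2=0x19 r3=0xf3  N=0 Z=0
after  2: r0=0x1b r1=0x07 r2=0x19 r3=0x03  N=0 Z=0
after  3: r0=0x0a r1=0x07 r2=0x19 r3=0x03  N=0 Z=0
after  4: r0=0x0a r1=0x02 r2=0x19 r3=0x03  N=0 Z=0
after  5: r0=0x0a r1=0x02 r2=0x08 r3=0x03  N=0 Z=0
after  6: r0=0x0a r1=0x0a r2=0x08 r3=0x03  N=0 Z=0
after  7: r0=0x0a r1=0x0a r2=0x09 r3=0x03  N=0 Z=0
-- IRQ taken; context saved, return-PC = 8 --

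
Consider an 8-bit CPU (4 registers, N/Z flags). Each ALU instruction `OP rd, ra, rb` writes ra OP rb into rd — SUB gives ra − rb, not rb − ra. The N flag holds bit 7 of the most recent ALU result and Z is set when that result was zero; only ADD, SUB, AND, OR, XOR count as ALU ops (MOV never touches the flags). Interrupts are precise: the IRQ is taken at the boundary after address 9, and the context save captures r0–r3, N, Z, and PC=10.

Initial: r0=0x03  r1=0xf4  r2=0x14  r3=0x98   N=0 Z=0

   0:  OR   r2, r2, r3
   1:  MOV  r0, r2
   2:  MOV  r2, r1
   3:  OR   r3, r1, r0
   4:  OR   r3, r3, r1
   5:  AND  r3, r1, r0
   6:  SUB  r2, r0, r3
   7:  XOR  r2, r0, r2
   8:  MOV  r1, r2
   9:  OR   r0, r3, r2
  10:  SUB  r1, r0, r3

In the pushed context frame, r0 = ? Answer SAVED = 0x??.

after  0: r0=0x03 r1=0xf4 r2=0x9c r3=0x98  N=1 Z=0
after  1: r0=0x9c r1=0xf4 r2=0x9c r3=0x98  N=1 Z=0
after  2: r0=0x9c r1=0xf4 r2=0xf4 r3=0x98  N=1 Z=0
after  3: r0=0x9c r1=0xf4 r2=0xf4 r3=0xfc  N=1 Z=0
after  4: r0=0x9c r1=0xf4 r2=0xf4 r3=0xfc  N=1 Z=0
after  5: r0=0x9c r1=0xf4 r2=0xf4 r3=0x94  N=1 Z=0
after  6: r0=0x9c r1=0xf4 r2=0x08 r3=0x94  N=0 Z=0
after  7: r0=0x9c r1=0xf4 r2=0x94 r3=0x94  N=1 Z=0
after  8: r0=0x9c r1=0x94 r2=0x94 r3=0x94  N=1 Z=0
after  9: r0=0x94 r1=0x94 r2=0x94 r3=0x94  N=1 Z=0
-- IRQ taken; context saved, return-PC = 10 --

SAVED = 0x94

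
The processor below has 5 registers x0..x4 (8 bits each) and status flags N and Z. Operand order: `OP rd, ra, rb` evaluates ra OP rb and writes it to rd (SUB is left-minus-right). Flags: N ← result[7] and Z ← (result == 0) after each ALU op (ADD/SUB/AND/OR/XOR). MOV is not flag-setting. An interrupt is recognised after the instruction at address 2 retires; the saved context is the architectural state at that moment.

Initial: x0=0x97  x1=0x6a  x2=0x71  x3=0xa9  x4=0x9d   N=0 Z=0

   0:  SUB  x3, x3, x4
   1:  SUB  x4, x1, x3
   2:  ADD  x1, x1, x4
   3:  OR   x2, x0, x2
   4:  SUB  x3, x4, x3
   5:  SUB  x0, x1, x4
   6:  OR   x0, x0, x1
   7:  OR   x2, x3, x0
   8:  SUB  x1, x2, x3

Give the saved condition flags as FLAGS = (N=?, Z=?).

FLAGS = (N=1, Z=0)

after  0: x0=0x97 x1=0x6a x2=0x71 x3=0x0c x4=0x9d  N=0 Z=0
after  1: x0=0x97 x1=0x6a x2=0x71 x3=0x0c x4=0x5e  N=0 Z=0
after  2: x0=0x97 x1=0xc8 x2=0x71 x3=0x0c x4=0x5e  N=1 Z=0
-- IRQ taken; context saved, return-PC = 3 --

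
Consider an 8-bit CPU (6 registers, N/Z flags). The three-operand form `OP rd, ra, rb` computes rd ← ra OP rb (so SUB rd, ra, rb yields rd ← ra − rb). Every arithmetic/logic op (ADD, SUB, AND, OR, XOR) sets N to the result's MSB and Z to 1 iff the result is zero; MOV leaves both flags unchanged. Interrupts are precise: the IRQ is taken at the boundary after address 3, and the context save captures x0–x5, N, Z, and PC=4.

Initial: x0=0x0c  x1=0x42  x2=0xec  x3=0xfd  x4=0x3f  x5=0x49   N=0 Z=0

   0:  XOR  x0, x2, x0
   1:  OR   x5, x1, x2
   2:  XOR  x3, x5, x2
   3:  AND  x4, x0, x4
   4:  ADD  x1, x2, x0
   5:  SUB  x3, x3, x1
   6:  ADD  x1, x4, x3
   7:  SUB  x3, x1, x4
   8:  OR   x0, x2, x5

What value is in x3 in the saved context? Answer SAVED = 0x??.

SAVED = 0x02

after  0: x0=0xe0 x1=0x42 x2=0xec x3=0xfd x4=0x3f x5=0x49  N=1 Z=0
after  1: x0=0xe0 x1=0x42 x2=0xec x3=0xfd x4=0x3f x5=0xee  N=1 Z=0
after  2: x0=0xe0 x1=0x42 x2=0xec x3=0x02 x4=0x3f x5=0xee  N=0 Z=0
after  3: x0=0xe0 x1=0x42 x2=0xec x3=0x02 x4=0x20 x5=0xee  N=0 Z=0
-- IRQ taken; context saved, return-PC = 4 --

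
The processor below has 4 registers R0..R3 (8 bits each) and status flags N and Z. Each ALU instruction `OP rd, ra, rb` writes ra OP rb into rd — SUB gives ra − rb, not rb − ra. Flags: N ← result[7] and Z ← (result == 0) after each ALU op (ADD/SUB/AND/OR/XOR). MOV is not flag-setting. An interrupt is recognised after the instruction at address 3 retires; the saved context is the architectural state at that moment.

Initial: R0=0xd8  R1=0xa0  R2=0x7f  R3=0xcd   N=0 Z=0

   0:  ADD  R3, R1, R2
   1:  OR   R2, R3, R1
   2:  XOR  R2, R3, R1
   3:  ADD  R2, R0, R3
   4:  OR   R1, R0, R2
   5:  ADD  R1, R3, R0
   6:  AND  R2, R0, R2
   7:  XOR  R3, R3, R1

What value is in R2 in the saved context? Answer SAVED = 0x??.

SAVED = 0xf7

after  0: R0=0xd8 R1=0xa0 R2=0x7f R3=0x1f  N=0 Z=0
after  1: R0=0xd8 R1=0xa0 R2=0xbf R3=0x1f  N=1 Z=0
after  2: R0=0xd8 R1=0xa0 R2=0xbf R3=0x1f  N=1 Z=0
after  3: R0=0xd8 R1=0xa0 R2=0xf7 R3=0x1f  N=1 Z=0
-- IRQ taken; context saved, return-PC = 4 --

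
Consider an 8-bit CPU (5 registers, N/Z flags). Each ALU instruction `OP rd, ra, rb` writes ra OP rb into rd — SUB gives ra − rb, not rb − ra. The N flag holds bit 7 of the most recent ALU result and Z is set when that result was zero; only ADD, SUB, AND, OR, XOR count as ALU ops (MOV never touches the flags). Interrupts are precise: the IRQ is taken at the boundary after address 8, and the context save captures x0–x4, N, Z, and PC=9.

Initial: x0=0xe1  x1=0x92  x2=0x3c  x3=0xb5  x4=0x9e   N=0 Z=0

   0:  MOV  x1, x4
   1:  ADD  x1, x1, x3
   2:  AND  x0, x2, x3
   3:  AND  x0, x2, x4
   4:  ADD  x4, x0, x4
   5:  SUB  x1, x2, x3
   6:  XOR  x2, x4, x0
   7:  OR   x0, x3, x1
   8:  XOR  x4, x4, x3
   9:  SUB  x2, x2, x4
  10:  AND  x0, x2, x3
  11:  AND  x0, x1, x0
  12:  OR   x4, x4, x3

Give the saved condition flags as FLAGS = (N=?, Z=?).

after  0: x0=0xe1 x1=0x9e x2=0x3c x3=0xb5 x4=0x9e  N=0 Z=0
after  1: x0=0xe1 x1=0x53 x2=0x3c x3=0xb5 x4=0x9e  N=0 Z=0
after  2: x0=0x34 x1=0x53 x2=0x3c x3=0xb5 x4=0x9e  N=0 Z=0
after  3: x0=0x1c x1=0x53 x2=0x3c x3=0xb5 x4=0x9e  N=0 Z=0
after  4: x0=0x1c x1=0x53 x2=0x3c x3=0xb5 x4=0xba  N=1 Z=0
after  5: x0=0x1c x1=0x87 x2=0x3c x3=0xb5 x4=0xba  N=1 Z=0
after  6: x0=0x1c x1=0x87 x2=0xa6 x3=0xb5 x4=0xba  N=1 Z=0
after  7: x0=0xb7 x1=0x87 x2=0xa6 x3=0xb5 x4=0xba  N=1 Z=0
after  8: x0=0xb7 x1=0x87 x2=0xa6 x3=0xb5 x4=0x0f  N=0 Z=0
-- IRQ taken; context saved, return-PC = 9 --

FLAGS = (N=0, Z=0)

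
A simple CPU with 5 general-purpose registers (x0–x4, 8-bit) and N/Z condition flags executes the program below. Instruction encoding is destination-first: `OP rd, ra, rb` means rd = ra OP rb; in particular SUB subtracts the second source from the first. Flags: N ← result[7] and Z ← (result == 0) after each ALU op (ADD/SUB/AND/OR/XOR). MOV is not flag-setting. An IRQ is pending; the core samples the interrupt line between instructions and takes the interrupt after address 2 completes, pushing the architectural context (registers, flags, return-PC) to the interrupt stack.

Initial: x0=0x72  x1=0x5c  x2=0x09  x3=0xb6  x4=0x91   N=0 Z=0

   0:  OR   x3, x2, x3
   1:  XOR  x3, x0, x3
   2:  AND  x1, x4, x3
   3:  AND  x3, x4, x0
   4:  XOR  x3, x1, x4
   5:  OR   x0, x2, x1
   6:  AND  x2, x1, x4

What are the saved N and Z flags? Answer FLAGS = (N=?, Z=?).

after  0: x0=0x72 x1=0x5c x2=0x09 x3=0xbf x4=0x91  N=1 Z=0
after  1: x0=0x72 x1=0x5c x2=0x09 x3=0xcd x4=0x91  N=1 Z=0
after  2: x0=0x72 x1=0x81 x2=0x09 x3=0xcd x4=0x91  N=1 Z=0
-- IRQ taken; context saved, return-PC = 3 --

FLAGS = (N=1, Z=0)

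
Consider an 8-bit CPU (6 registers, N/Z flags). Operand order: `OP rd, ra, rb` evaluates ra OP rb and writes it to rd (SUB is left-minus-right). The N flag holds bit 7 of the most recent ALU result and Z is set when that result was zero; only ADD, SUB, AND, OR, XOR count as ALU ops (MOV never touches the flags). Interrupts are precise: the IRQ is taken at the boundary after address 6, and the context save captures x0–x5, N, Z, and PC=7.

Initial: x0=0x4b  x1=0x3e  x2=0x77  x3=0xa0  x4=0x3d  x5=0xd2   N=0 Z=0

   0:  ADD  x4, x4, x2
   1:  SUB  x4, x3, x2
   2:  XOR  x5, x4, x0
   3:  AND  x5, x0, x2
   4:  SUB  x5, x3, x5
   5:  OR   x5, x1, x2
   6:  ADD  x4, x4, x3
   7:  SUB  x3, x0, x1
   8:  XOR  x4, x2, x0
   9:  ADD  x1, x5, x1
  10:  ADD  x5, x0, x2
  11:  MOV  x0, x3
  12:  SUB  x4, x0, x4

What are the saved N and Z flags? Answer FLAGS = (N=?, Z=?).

FLAGS = (N=1, Z=0)

after  0: x0=0x4b x1=0x3e x2=0x77 x3=0xa0 x4=0xb4 x5=0xd2  N=1 Z=0
after  1: x0=0x4b x1=0x3e x2=0x77 x3=0xa0 x4=0x29 x5=0xd2  N=0 Z=0
after  2: x0=0x4b x1=0x3e x2=0x77 x3=0xa0 x4=0x29 x5=0x62  N=0 Z=0
after  3: x0=0x4b x1=0x3e x2=0x77 x3=0xa0 x4=0x29 x5=0x43  N=0 Z=0
after  4: x0=0x4b x1=0x3e x2=0x77 x3=0xa0 x4=0x29 x5=0x5d  N=0 Z=0
after  5: x0=0x4b x1=0x3e x2=0x77 x3=0xa0 x4=0x29 x5=0x7f  N=0 Z=0
after  6: x0=0x4b x1=0x3e x2=0x77 x3=0xa0 x4=0xc9 x5=0x7f  N=1 Z=0
-- IRQ taken; context saved, return-PC = 7 --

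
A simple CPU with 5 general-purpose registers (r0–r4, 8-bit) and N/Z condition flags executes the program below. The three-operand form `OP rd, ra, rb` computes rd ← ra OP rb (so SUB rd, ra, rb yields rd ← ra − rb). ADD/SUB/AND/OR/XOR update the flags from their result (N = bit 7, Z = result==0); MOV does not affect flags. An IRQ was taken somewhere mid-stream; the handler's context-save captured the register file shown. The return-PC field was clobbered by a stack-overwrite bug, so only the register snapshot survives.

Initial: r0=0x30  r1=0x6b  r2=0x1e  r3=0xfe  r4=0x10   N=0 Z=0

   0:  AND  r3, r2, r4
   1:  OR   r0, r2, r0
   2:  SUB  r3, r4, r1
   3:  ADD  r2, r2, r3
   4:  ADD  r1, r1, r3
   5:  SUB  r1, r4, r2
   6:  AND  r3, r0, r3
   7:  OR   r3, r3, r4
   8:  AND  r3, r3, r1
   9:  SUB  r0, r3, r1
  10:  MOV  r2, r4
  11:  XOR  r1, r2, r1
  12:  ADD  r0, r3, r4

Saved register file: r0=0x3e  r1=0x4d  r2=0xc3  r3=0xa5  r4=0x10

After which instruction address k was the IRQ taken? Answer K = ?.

K = 5

after  0: r0=0x30 r1=0x6b r2=0x1e r3=0x10 r4=0x10  N=0 Z=0
after  1: r0=0x3e r1=0x6b r2=0x1e r3=0x10 r4=0x10  N=0 Z=0
after  2: r0=0x3e r1=0x6b r2=0x1e r3=0xa5 r4=0x10  N=1 Z=0
after  3: r0=0x3e r1=0x6b r2=0xc3 r3=0xa5 r4=0x10  N=1 Z=0
after  4: r0=0x3e r1=0x10 r2=0xc3 r3=0xa5 r4=0x10  N=0 Z=0
after  5: r0=0x3e r1=0x4d r2=0xc3 r3=0xa5 r4=0x10  N=0 Z=0
-- IRQ taken; context saved, return-PC = 6 --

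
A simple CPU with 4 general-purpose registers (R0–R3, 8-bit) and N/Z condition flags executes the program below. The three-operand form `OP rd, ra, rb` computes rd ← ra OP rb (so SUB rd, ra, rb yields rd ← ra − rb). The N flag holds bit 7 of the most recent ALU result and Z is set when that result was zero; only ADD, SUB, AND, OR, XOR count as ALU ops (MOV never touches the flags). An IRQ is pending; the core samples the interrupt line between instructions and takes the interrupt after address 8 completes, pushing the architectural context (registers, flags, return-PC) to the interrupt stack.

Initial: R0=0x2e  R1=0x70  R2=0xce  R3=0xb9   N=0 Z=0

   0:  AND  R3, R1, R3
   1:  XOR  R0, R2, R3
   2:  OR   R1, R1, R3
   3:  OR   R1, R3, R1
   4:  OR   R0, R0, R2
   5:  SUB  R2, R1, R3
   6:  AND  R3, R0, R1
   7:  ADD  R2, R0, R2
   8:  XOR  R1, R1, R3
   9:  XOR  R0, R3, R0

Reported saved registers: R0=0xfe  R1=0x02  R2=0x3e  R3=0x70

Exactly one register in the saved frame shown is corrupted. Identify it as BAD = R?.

BAD = R1

after  0: R0=0x2e R1=0x70 R2=0xce R3=0x30  N=0 Z=0
after  1: R0=0xfe R1=0x70 R2=0xce R3=0x30  N=1 Z=0
after  2: R0=0xfe R1=0x70 R2=0xce R3=0x30  N=0 Z=0
after  3: R0=0xfe R1=0x70 R2=0xce R3=0x30  N=0 Z=0
after  4: R0=0xfe R1=0x70 R2=0xce R3=0x30  N=1 Z=0
after  5: R0=0xfe R1=0x70 R2=0x40 R3=0x30  N=0 Z=0
after  6: R0=0xfe R1=0x70 R2=0x40 R3=0x70  N=0 Z=0
after  7: R0=0xfe R1=0x70 R2=0x3e R3=0x70  N=0 Z=0
after  8: R0=0xfe R1=0x00 R2=0x3e R3=0x70  N=0 Z=1
-- IRQ taken; context saved, return-PC = 9 --
mismatch: R1: reported 0x02 vs actual 0x00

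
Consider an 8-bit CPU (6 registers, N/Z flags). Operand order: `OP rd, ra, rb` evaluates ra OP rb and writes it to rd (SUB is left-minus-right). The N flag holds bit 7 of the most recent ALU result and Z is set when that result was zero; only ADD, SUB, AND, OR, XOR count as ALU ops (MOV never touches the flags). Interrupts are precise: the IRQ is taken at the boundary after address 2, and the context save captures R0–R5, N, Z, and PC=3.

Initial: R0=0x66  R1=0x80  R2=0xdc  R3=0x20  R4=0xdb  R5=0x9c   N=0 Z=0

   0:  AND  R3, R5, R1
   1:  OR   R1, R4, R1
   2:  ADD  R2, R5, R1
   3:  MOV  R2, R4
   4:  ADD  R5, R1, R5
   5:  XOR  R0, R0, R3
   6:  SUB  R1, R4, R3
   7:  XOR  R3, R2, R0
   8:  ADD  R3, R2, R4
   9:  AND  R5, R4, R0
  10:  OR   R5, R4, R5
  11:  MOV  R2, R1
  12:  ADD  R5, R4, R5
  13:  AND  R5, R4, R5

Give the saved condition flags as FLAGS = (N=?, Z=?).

FLAGS = (N=0, Z=0)

after  0: R0=0x66 R1=0x80 R2=0xdc R3=0x80 R4=0xdb R5=0x9c  N=1 Z=0
after  1: R0=0x66 R1=0xdb R2=0xdc R3=0x80 R4=0xdb R5=0x9c  N=1 Z=0
after  2: R0=0x66 R1=0xdb R2=0x77 R3=0x80 R4=0xdb R5=0x9c  N=0 Z=0
-- IRQ taken; context saved, return-PC = 3 --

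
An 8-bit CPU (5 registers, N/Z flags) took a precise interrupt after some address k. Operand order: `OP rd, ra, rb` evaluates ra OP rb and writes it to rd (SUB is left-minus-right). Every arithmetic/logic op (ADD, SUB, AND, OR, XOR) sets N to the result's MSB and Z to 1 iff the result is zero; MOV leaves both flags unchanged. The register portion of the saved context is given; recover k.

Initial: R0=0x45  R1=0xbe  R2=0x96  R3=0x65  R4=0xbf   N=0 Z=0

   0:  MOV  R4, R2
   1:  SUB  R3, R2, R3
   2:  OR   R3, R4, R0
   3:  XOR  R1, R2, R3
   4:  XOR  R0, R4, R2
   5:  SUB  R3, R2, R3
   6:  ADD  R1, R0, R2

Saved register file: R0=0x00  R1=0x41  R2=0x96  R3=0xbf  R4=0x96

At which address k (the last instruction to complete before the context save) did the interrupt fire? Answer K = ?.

K = 5

after  0: R0=0x45 R1=0xbe R2=0x96 R3=0x65 R4=0x96  N=0 Z=0
after  1: R0=0x45 R1=0xbe R2=0x96 R3=0x31 R4=0x96  N=0 Z=0
after  2: R0=0x45 R1=0xbe R2=0x96 R3=0xd7 R4=0x96  N=1 Z=0
after  3: R0=0x45 R1=0x41 R2=0x96 R3=0xd7 R4=0x96  N=0 Z=0
after  4: R0=0x00 R1=0x41 R2=0x96 R3=0xd7 R4=0x96  N=0 Z=1
after  5: R0=0x00 R1=0x41 R2=0x96 R3=0xbf R4=0x96  N=1 Z=0
-- IRQ taken; context saved, return-PC = 6 --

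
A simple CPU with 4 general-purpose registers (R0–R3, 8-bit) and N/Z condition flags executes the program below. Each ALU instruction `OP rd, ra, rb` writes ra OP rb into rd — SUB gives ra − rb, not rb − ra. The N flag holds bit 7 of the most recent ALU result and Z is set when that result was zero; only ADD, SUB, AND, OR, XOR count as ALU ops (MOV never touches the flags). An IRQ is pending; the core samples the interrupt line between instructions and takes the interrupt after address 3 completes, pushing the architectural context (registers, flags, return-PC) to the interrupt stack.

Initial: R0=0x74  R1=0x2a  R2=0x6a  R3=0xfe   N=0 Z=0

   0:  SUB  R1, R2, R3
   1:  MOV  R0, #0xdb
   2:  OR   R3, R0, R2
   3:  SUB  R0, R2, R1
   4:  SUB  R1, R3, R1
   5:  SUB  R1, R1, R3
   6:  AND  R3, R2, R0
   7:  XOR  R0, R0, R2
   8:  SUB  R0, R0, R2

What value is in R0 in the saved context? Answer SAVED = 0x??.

after  0: R0=0x74 R1=0x6c R2=0x6a R3=0xfe  N=0 Z=0
after  1: R0=0xdb R1=0x6c R2=0x6a R3=0xfe  N=0 Z=0
after  2: R0=0xdb R1=0x6c R2=0x6a R3=0xfb  N=1 Z=0
after  3: R0=0xfe R1=0x6c R2=0x6a R3=0xfb  N=1 Z=0
-- IRQ taken; context saved, return-PC = 4 --

SAVED = 0xfe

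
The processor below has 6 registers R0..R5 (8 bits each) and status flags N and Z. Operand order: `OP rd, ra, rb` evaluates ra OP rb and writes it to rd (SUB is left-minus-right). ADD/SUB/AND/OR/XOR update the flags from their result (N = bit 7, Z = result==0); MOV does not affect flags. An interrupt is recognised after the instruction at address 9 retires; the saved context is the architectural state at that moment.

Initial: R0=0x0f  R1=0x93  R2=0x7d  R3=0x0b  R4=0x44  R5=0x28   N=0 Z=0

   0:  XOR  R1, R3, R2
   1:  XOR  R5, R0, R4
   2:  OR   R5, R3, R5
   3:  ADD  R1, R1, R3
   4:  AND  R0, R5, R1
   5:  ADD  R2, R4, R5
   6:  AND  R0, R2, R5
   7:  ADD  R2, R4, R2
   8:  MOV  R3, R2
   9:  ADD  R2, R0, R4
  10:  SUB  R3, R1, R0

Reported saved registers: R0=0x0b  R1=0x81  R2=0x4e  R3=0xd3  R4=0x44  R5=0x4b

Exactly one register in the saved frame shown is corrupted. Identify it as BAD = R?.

after  0: R0=0x0f R1=0x76 R2=0x7d R3=0x0b R4=0x44 R5=0x28  N=0 Z=0
after  1: R0=0x0f R1=0x76 R2=0x7d R3=0x0b R4=0x44 R5=0x4b  N=0 Z=0
after  2: R0=0x0f R1=0x76 R2=0x7d R3=0x0b R4=0x44 R5=0x4b  N=0 Z=0
after  3: R0=0x0f R1=0x81 R2=0x7d R3=0x0b R4=0x44 R5=0x4b  N=1 Z=0
after  4: R0=0x01 R1=0x81 R2=0x7d R3=0x0b R4=0x44 R5=0x4b  N=0 Z=0
after  5: R0=0x01 R1=0x81 R2=0x8f R3=0x0b R4=0x44 R5=0x4b  N=1 Z=0
after  6: R0=0x0b R1=0x81 R2=0x8f R3=0x0b R4=0x44 R5=0x4b  N=0 Z=0
after  7: R0=0x0b R1=0x81 R2=0xd3 R3=0x0b R4=0x44 R5=0x4b  N=1 Z=0
after  8: R0=0x0b R1=0x81 R2=0xd3 R3=0xd3 R4=0x44 R5=0x4b  N=1 Z=0
after  9: R0=0x0b R1=0x81 R2=0x4f R3=0xd3 R4=0x44 R5=0x4b  N=0 Z=0
-- IRQ taken; context saved, return-PC = 10 --
mismatch: R2: reported 0x4e vs actual 0x4f

BAD = R2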